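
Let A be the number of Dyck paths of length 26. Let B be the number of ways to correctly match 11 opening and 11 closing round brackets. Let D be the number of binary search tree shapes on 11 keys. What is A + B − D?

Dyck paths of semilength n (length 2n) are counted by C_n; here n = 13. So A = C_13 = 742900.
A balanced arrangement of 11 bracket pairs is a Dyck word of semilength 11, so the count is C_11. So B = C_11 = 58786.
Binary trees (left/right distinguished) on n nodes are counted by C_n; here n = 11. So D = C_11 = 58786.
A + B − D = 742900 + 58786 − 58786 = 742900.

742900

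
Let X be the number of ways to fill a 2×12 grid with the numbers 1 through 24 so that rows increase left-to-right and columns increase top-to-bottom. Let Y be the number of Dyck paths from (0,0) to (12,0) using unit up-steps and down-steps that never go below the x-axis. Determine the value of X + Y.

By the hook-length formula (or a Dyck-path bijection), SYT of shape 2×12 number C_12. So X = C_12 = 208012.
Dyck paths of semilength n (length 2n) are counted by C_n; here n = 6. So Y = C_6 = 132.
X + Y = 208012 + 132 = 208144.

208144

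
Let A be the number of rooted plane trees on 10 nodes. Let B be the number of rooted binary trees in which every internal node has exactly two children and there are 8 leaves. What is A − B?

A rooted plane tree on 10 nodes has 9 edges, and such trees are counted by C_9. So A = C_9 = 4862.
Full binary trees with 8 leaves have 8−1 = 7 internal nodes, so there are C_7 of them. So B = C_7 = 429.
A − B = 4862 − 429 = 4433.

4433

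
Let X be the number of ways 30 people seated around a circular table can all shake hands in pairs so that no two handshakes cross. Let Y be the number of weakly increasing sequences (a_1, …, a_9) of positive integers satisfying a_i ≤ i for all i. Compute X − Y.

9689983

With 30 = 2·15 people, non-crossing handshake pairings are non-crossing perfect matchings on a circle, counted by C_15. So X = C_15 = 9694845.
Weakly increasing sequences with a_i ≤ i biject with Dyck paths of semilength 9, so there are C_9. So Y = C_9 = 4862.
X − Y = 9694845 − 4862 = 9689983.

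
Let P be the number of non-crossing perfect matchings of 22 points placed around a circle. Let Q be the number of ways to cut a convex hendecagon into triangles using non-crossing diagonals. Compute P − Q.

53924

Non-crossing perfect matchings of 2n points on a circle are counted by C_n; with 22 points, n = 11. So P = C_11 = 58786.
The number of triangulations of an 11-gon is the Catalan number C_9 (index = sides − 2). So Q = C_9 = 4862.
P − Q = 58786 − 4862 = 53924.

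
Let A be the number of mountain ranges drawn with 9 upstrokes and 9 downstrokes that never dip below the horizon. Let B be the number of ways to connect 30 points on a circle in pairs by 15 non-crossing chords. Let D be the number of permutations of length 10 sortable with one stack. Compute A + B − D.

Paths of 9 up- and 9 down-steps that never dip below the axis are Dyck paths; their count is C_9. So A = C_9 = 4862.
Non-crossing perfect matchings of 2n points on a circle are counted by C_n; with 30 points, n = 15. So B = C_15 = 9694845.
By Knuth's characterisation, the stack-sortable permutations of length 10 are the 231-avoiders, numbering C_10. So D = C_10 = 16796.
A + B − D = 4862 + 9694845 − 16796 = 9682911.

9682911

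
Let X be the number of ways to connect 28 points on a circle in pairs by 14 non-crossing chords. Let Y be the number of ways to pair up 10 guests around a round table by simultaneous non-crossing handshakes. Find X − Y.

Non-crossing perfect matchings of 2n points on a circle are counted by C_n; with 28 points, n = 14. So X = C_14 = 2674440.
Non-crossing handshake pairings of 2n people are counted by C_n; 10 people gives n = 5. So Y = C_5 = 42.
X − Y = 2674440 − 42 = 2674398.

2674398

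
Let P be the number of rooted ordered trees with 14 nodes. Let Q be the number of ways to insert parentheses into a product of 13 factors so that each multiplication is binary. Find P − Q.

A rooted plane tree on 14 nodes has 13 edges, and such trees are counted by C_13. So P = C_13 = 742900.
Ways to associate a product of 13 factors correspond to binary trees on 13 leaves, so the count is C_12. So Q = C_12 = 208012.
P − Q = 742900 − 208012 = 534888.

534888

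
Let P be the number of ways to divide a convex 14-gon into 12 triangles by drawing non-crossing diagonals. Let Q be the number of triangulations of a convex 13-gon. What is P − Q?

149226

Triangulations of a convex m-gon are counted by C_{m−2}; with m = 14 this is C_12. So P = C_12 = 208012.
A convex 13-gon is triangulated into 11 triangles, and the number of such triangulations is the Catalan number C_{13−2} = C_11. So Q = C_11 = 58786.
P − Q = 208012 − 58786 = 149226.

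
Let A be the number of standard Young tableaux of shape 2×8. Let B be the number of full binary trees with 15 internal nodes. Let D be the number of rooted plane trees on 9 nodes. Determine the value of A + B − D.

9694845

Standard Young tableaux of shape 2×n are counted by C_n; here n = 8. So A = C_8 = 1430.
The number of full binary trees on 15 internal nodes is the Catalan number C_15. So B = C_15 = 9694845.
Rooted ordered (plane) trees on m nodes have m−1 edges and are counted by C_{m−1}; m = 9 gives C_8. So D = C_8 = 1430.
A + B − D = 1430 + 9694845 − 1430 = 9694845.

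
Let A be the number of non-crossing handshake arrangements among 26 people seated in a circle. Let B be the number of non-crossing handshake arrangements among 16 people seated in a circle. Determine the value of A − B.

Non-crossing handshake pairings of 2n people are counted by C_n; 26 people gives n = 13. So A = C_13 = 742900.
Non-crossing handshake pairings of 2n people are counted by C_n; 16 people gives n = 8. So B = C_8 = 1430.
A − B = 742900 − 1430 = 741470.

741470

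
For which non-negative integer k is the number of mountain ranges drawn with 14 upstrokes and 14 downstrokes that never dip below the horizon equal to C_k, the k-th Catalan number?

14

Paths of 14 up- and 14 down-steps that never dip below the axis are Dyck paths; their count is C_14.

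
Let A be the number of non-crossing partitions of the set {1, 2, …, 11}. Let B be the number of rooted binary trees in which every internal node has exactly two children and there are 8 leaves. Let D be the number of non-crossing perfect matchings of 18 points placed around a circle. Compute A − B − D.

The non-crossing partitions of [11] form a lattice of size C_11. So A = C_11 = 58786.
Full binary trees with 8 leaves have 8−1 = 7 internal nodes, so there are C_7 of them. So B = C_7 = 429.
Non-crossing perfect matchings of 2n points on a circle are counted by C_n; with 18 points, n = 9. So D = C_9 = 4862.
A − B − D = 58786 − 429 − 4862 = 53495.

53495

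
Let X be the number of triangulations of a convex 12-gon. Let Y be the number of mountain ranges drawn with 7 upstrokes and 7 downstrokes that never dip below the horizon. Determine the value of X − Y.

The number of triangulations of a 12-gon is the Catalan number C_10 (index = sides − 2). So X = C_10 = 16796.
Paths of 7 up- and 7 down-steps that never dip below the axis are Dyck paths; their count is C_7. So Y = C_7 = 429.
X − Y = 16796 − 429 = 16367.

16367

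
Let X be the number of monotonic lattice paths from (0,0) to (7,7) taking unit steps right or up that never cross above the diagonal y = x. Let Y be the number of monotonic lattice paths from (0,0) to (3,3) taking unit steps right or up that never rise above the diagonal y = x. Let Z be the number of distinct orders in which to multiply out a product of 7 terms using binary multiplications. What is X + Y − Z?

302

Monotone paths in an n×n grid that stay weakly below the diagonal are counted by C_n; here n = 7. So X = C_7 = 429.
Monotone paths in an n×n grid that stay weakly below the diagonal are counted by C_n; here n = 3. So Y = C_3 = 5.
Parenthesizations of m factors correspond to full binary trees with m leaves, counted by C_{m−1}; m = 7 gives C_6. So Z = C_6 = 132.
X + Y − Z = 429 + 5 − 132 = 302.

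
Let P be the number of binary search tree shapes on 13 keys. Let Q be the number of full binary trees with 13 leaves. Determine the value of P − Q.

Binary trees (left/right distinguished) on n nodes are counted by C_n; here n = 13. So P = C_13 = 742900.
Full binary trees with 13 leaves have 13−1 = 12 internal nodes, so there are C_12 of them. So Q = C_12 = 208012.
P − Q = 742900 − 208012 = 534888.

534888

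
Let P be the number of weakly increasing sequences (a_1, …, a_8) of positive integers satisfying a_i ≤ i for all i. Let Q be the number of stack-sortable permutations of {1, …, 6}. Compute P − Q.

Weakly increasing sequences with a_i ≤ i biject with Dyck paths of semilength 8, so there are C_8. So P = C_8 = 1430.
By Knuth's characterisation, the stack-sortable permutations of length 6 are the 231-avoiders, numbering C_6. So Q = C_6 = 132.
P − Q = 1430 − 132 = 1298.

1298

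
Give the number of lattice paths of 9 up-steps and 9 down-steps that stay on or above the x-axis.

4862

A Dyck path with 9 up-steps and 9 down-steps has semilength 9, so there are C_9 of them.
C_9 = 4862.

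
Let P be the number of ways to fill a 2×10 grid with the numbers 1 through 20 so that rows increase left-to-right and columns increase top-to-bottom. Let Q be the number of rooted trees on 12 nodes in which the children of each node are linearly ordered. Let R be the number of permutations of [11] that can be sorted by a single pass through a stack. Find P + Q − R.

Standard Young tableaux of shape 2×n are counted by C_n; here n = 10. So P = C_10 = 16796.
Rooted ordered (plane) trees on m nodes have m−1 edges and are counted by C_{m−1}; m = 12 gives C_11. So Q = C_11 = 58786.
Stack-sortable permutations are exactly the 231-avoiding ones, counted by C_n; here n = 11. So R = C_11 = 58786.
P + Q − R = 16796 + 58786 − 58786 = 16796.

16796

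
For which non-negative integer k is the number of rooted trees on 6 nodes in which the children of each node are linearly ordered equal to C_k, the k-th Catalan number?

Rooted ordered (plane) trees on m nodes have m−1 edges and are counted by C_{m−1}; m = 6 gives C_5.

5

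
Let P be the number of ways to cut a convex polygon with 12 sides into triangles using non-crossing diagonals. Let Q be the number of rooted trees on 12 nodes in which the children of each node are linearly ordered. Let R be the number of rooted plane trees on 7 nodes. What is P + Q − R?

A convex 12-gon is triangulated into 10 triangles, and the number of such triangulations is the Catalan number C_{12−2} = C_10. So P = C_10 = 16796.
Rooted ordered (plane) trees on m nodes have m−1 edges and are counted by C_{m−1}; m = 12 gives C_11. So Q = C_11 = 58786.
Rooted ordered (plane) trees on m nodes have m−1 edges and are counted by C_{m−1}; m = 7 gives C_6. So R = C_6 = 132.
P + Q − R = 16796 + 58786 − 132 = 75450.

75450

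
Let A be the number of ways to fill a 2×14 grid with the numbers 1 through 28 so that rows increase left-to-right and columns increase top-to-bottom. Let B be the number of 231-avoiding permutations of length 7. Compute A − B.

By the hook-length formula (or a Dyck-path bijection), SYT of shape 2×14 number C_14. So A = C_14 = 2674440.
Permutations of [n] avoiding any single length-3 pattern are counted by C_n; here n = 7. So B = C_7 = 429.
A − B = 2674440 − 429 = 2674011.

2674011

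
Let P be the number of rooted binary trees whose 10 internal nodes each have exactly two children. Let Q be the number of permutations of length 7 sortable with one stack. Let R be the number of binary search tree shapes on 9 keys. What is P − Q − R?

Full binary trees with n internal nodes are counted by C_n; here n = 10. So P = C_10 = 16796.
By Knuth's characterisation, the stack-sortable permutations of length 7 are the 231-avoiders, numbering C_7. So Q = C_7 = 429.
Rooted binary trees with 9 nodes (each child slot possibly empty) number C_9. So R = C_9 = 4862.
P − Q − R = 16796 − 429 − 4862 = 11505.

11505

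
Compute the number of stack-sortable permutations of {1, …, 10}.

By Knuth's characterisation, the stack-sortable permutations of length 10 are the 231-avoiders, numbering C_10.
C_10 = C(20,10)/11 = 184756/11 = 16796.

16796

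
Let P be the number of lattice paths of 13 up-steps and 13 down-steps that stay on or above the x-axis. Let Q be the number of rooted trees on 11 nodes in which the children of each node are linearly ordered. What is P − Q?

Paths of 13 up- and 13 down-steps that never dip below the axis are Dyck paths; their count is C_13. So P = C_13 = 742900.
A rooted plane tree on 11 nodes has 10 edges, and such trees are counted by C_10. So Q = C_10 = 16796.
P − Q = 742900 − 16796 = 726104.

726104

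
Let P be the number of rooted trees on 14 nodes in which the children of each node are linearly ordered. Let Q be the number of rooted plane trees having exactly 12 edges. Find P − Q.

534888

Rooted ordered (plane) trees on m nodes have m−1 edges and are counted by C_{m−1}; m = 14 gives C_13. So P = C_13 = 742900.
A rooted plane tree with 12 edges has 13 nodes, and the count is C_12. So Q = C_12 = 208012.
P − Q = 742900 − 208012 = 534888.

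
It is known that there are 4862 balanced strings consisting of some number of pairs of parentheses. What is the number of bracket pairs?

9

Balanced strings of n bracket-pairs are counted by C_n. The Catalan number equal to 4862 is C_9.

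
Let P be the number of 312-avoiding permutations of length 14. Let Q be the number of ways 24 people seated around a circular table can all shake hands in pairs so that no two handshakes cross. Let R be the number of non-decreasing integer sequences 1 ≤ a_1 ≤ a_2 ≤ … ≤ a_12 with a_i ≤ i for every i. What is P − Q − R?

2258416

For any fixed pattern of length 3, the pattern-avoiding permutations of [14] number C_14. So P = C_14 = 2674440.
With 24 = 2·12 people, non-crossing handshake pairings are non-crossing perfect matchings on a circle, counted by C_12. So Q = C_12 = 208012.
Such sub-staircase sequences of length n are counted by C_n; here n = 12. So R = C_12 = 208012.
P − Q − R = 2674440 − 208012 − 208012 = 2258416.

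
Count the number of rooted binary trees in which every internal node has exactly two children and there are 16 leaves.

9694845

A full binary tree with L leaves has L−1 internal nodes and is counted by C_{L−1}; L = 16 gives C_15.
C_15 = C_14 · 2(2·14+1)/(14+2) = 2674440 · 58/16 = 9694845.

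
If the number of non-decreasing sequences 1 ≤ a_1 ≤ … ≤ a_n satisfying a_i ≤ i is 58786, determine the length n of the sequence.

Such sub-staircase sequences of length n are counted by C_n; 58786 = C_11.

11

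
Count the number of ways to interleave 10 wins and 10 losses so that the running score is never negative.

16796

Reading a vote for the leader as '(' and for the other as ')' turns such a sequence into a balanced string of 10 pairs, so the count is C_10.
C_10 = C(20,10)/11 = 184756/11 = 16796.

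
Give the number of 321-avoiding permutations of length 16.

35357670

For any fixed pattern of length 3, the pattern-avoiding permutations of [16] number C_16.
C_16 = C(32,16)/17 = 601080390/17 = 35357670.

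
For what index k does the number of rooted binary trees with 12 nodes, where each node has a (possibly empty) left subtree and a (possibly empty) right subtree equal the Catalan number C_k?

There are C_n binary search tree shapes on n keys; with n = 12 that is C_12.

12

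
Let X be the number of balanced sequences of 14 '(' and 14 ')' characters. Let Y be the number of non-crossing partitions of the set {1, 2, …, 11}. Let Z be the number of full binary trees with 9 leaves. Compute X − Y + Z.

A balanced arrangement of 14 bracket pairs is a Dyck word of semilength 14, so the count is C_14. So X = C_14 = 2674440.
Non-crossing partitions of an n-element set are counted by C_n; here n = 11. So Y = C_11 = 58786.
A full binary tree with L leaves has L−1 internal nodes and is counted by C_{L−1}; L = 9 gives C_8. So Z = C_8 = 1430.
X − Y + Z = 2674440 − 58786 + 1430 = 2617084.

2617084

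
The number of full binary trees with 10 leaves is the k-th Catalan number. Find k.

9

A full binary tree with L leaves has L−1 internal nodes and is counted by C_{L−1}; L = 10 gives C_9.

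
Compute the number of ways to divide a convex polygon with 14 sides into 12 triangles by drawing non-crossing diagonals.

Triangulations of a convex m-gon are counted by C_{m−2}; with m = 14 this is C_12.
C_12 = 208012.

208012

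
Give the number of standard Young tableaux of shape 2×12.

208012

By the hook-length formula (or a Dyck-path bijection), SYT of shape 2×12 number C_12.
C_12 = C_11 · 2(2·11+1)/(11+2) = 58786 · 46/13 = 208012.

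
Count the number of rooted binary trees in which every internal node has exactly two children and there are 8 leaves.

429

A full binary tree with L leaves has L−1 internal nodes and is counted by C_{L−1}; L = 8 gives C_7.
C_7 = C_6 · 2(2·6+1)/(6+2) = 132 · 26/8 = 429.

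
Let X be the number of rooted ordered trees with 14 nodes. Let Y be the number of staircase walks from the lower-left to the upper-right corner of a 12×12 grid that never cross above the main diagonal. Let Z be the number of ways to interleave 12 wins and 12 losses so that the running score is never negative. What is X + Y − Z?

742900

Rooted ordered (plane) trees on m nodes have m−1 edges and are counted by C_{m−1}; m = 14 gives C_13. So X = C_13 = 742900.
Monotone paths in an n×n grid that stay weakly below the diagonal are counted by C_n; here n = 12. So Y = C_12 = 208012.
Ballot sequences with n votes each where one side never trails are Dyck words, counted by C_n; here n = 12. So Z = C_12 = 208012.
X + Y − Z = 742900 + 208012 − 208012 = 742900.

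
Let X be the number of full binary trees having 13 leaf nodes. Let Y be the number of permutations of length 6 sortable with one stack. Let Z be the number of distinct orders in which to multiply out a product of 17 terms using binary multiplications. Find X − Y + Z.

Full binary trees with 13 leaves have 13−1 = 12 internal nodes, so there are C_12 of them. So X = C_12 = 208012.
Stack-sortable permutations are exactly the 231-avoiding ones, counted by C_n; here n = 6. So Y = C_6 = 132.
Ways to associate a product of 17 factors correspond to binary trees on 17 leaves, so the count is C_16. So Z = C_16 = 35357670.
X − Y + Z = 208012 − 132 + 35357670 = 35565550.

35565550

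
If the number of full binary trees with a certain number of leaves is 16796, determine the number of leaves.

Full binary trees with L leaves are counted by C_{L−1}; 16796 = C_10.
So the index is 10, and the number of leaves is 10 + 1 = 11.

11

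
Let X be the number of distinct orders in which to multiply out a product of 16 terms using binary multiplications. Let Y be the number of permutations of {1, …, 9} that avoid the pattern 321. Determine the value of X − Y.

Bracketing 16 factors into binary products is counted by C_{16−1} = C_15. So X = C_15 = 9694845.
For any fixed pattern of length 3, the pattern-avoiding permutations of [9] number C_9. So Y = C_9 = 4862.
X − Y = 9694845 − 4862 = 9689983.

9689983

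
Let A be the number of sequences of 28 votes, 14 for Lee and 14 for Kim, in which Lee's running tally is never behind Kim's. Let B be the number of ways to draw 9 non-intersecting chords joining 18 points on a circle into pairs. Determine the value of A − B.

2669578

Reading a vote for the leader as '(' and for the other as ')' turns such a sequence into a balanced string of 14 pairs, so the count is C_14. So A = C_14 = 2674440.
Pairing 18 circle points by 9 non-crossing chords gives C_9 matchings. So B = C_9 = 4862.
A − B = 2674440 − 4862 = 2669578.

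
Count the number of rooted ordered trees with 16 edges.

35357670

A rooted plane tree with 16 edges has 17 nodes, and the count is C_16.
C_16 = C(32,16)/17 = 601080390/17 = 35357670.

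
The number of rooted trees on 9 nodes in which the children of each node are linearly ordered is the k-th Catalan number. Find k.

Rooted ordered (plane) trees on m nodes have m−1 edges and are counted by C_{m−1}; m = 9 gives C_8.

8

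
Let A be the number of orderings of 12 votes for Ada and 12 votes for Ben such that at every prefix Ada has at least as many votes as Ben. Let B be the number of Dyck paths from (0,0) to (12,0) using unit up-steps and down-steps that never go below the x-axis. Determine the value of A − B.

Reading a vote for the leader as '(' and for the other as ')' turns such a sequence into a balanced string of 12 pairs, so the count is C_12. So A = C_12 = 208012.
A Dyck path with 6 up-steps and 6 down-steps has semilength 6, so there are C_6 of them. So B = C_6 = 132.
A − B = 208012 − 132 = 207880.

207880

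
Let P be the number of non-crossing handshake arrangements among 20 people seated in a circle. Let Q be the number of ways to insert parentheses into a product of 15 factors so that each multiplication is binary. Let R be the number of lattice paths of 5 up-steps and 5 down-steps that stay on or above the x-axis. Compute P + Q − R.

Non-crossing handshake pairings of 2n people are counted by C_n; 20 people gives n = 10. So P = C_10 = 16796.
Parenthesizations of m factors correspond to full binary trees with m leaves, counted by C_{m−1}; m = 15 gives C_14. So Q = C_14 = 2674440.
Paths of 5 up- and 5 down-steps that never dip below the axis are Dyck paths; their count is C_5. So R = C_5 = 42.
P + Q − R = 16796 + 2674440 − 42 = 2691194.

2691194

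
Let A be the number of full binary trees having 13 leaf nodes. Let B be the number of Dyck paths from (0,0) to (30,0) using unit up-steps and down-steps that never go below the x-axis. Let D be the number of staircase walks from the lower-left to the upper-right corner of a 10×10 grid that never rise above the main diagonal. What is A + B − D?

A full binary tree with L leaves has L−1 internal nodes and is counted by C_{L−1}; L = 13 gives C_12. So A = C_12 = 208012.
Paths of 15 up- and 15 down-steps that never dip below the axis are Dyck paths; their count is C_15. So B = C_15 = 9694845.
Monotone paths in an n×n grid that stay weakly below the diagonal are counted by C_n; here n = 10. So D = C_10 = 16796.
A + B − D = 208012 + 9694845 − 16796 = 9886061.

9886061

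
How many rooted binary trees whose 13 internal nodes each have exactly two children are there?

The number of full binary trees on 13 internal nodes is the Catalan number C_13.
C_13 = 742900.

742900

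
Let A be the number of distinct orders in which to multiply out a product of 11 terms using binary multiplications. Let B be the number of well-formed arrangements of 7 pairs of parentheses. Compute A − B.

Ways to associate a product of 11 factors correspond to binary trees on 11 leaves, so the count is C_10. So A = C_10 = 16796.
Balanced strings of n pairs of brackets are counted by C_n; here n = 7. So B = C_7 = 429.
A − B = 16796 − 429 = 16367.

16367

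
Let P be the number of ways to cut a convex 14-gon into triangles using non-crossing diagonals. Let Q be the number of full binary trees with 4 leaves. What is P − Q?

208007

A convex 14-gon is triangulated into 12 triangles, and the number of such triangulations is the Catalan number C_{14−2} = C_12. So P = C_12 = 208012.
Full binary trees with 4 leaves have 4−1 = 3 internal nodes, so there are C_3 of them. So Q = C_3 = 5.
P − Q = 208012 − 5 = 208007.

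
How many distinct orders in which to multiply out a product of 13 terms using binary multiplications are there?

208012

Parenthesizations of m factors correspond to full binary trees with m leaves, counted by C_{m−1}; m = 13 gives C_12.
C_12 = 208012.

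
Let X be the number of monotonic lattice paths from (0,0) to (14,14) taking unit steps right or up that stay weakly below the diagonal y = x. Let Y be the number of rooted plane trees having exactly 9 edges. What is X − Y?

2669578

Sub-diagonal monotone paths from (0,0) to (14,14) biject with Dyck paths of semilength 14, giving C_14. So X = C_14 = 2674440.
A rooted plane tree with 9 edges has 10 nodes, and the count is C_9. So Y = C_9 = 4862.
X − Y = 2674440 − 4862 = 2669578.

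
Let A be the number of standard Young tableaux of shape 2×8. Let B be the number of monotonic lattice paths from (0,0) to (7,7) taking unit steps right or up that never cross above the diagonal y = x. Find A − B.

1001

Standard Young tableaux of shape 2×n are counted by C_n; here n = 8. So A = C_8 = 1430.
Sub-diagonal monotone paths from (0,0) to (7,7) biject with Dyck paths of semilength 7, giving C_7. So B = C_7 = 429.
A − B = 1430 − 429 = 1001.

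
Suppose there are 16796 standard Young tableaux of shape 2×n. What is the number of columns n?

10

Standard Young tableaux of shape 2×n are counted by C_n. The Catalan number equal to 16796 is C_10.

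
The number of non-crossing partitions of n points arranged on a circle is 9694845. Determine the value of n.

15

Non-crossing partitions of [n] are counted by C_n. The Catalan number equal to 9694845 is C_15.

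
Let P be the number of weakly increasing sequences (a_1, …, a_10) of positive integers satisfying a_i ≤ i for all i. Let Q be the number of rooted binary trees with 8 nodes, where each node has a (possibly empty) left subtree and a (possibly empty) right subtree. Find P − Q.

15366

Weakly increasing sequences with a_i ≤ i biject with Dyck paths of semilength 10, so there are C_10. So P = C_10 = 16796.
Binary trees (left/right distinguished) on n nodes are counted by C_n; here n = 8. So Q = C_8 = 1430.
P − Q = 16796 − 1430 = 15366.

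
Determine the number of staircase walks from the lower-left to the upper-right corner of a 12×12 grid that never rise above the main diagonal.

Monotone paths in an n×n grid that stay weakly below the diagonal are counted by C_n; here n = 12.
C_12 = C_11 · 2(2·11+1)/(11+2) = 58786 · 46/13 = 208012.

208012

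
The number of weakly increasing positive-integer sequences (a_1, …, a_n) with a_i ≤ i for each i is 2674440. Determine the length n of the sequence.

14

Such sub-staircase sequences of length n are counted by C_n, and C_14 = 2674440.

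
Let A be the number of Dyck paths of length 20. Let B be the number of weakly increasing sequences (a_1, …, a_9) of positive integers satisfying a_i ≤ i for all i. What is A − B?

Dyck paths of semilength n (length 2n) are counted by C_n; here n = 10. So A = C_10 = 16796.
Such sub-staircase sequences of length n are counted by C_n; here n = 9. So B = C_9 = 4862.
A − B = 16796 − 4862 = 11934.

11934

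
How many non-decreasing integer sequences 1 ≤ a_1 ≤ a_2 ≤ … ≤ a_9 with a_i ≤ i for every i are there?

4862

Weakly increasing sequences with a_i ≤ i biject with Dyck paths of semilength 9, so there are C_9.
C_9 = C_8 · 2(2·8+1)/(8+2) = 1430 · 34/10 = 4862.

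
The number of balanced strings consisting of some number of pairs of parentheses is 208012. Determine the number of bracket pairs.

Balanced strings of n bracket-pairs are counted by C_n; 208012 = C_12.

12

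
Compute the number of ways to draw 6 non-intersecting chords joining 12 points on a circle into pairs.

Pairing 12 circle points by 6 non-crossing chords gives C_6 matchings.
C_6 = C(12,6)/7 = 924/7 = 132.

132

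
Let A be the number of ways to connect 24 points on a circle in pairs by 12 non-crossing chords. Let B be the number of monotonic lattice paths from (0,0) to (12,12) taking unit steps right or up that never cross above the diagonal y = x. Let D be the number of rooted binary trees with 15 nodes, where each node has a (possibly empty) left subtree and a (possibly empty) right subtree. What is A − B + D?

Pairing 24 circle points by 12 non-crossing chords gives C_12 matchings. So A = C_12 = 208012.
Monotone paths in an n×n grid that stay weakly below the diagonal are counted by C_n; here n = 12. So B = C_12 = 208012.
Binary trees (left/right distinguished) on n nodes are counted by C_n; here n = 15. So D = C_15 = 9694845.
A − B + D = 208012 − 208012 + 9694845 = 9694845.

9694845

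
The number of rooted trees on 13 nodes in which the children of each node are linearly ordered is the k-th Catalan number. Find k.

Rooted ordered (plane) trees on m nodes have m−1 edges and are counted by C_{m−1}; m = 13 gives C_12.

12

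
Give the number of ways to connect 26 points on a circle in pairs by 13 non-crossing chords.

Non-crossing perfect matchings of 2n points on a circle are counted by C_n; with 26 points, n = 13.
C_13 = C_12 · 2(2·12+1)/(12+2) = 208012 · 50/14 = 742900.

742900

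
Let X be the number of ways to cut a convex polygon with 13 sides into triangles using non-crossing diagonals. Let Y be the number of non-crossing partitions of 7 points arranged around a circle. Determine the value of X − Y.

58357

The number of triangulations of a 13-gon is the Catalan number C_11 (index = sides − 2). So X = C_11 = 58786.
Non-crossing partitions of an n-element set are counted by C_n; here n = 7. So Y = C_7 = 429.
X − Y = 58786 − 429 = 58357.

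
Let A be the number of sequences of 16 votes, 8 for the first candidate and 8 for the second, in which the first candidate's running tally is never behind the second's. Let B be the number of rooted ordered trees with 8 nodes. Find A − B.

1001

Reading a vote for the leader as '(' and for the other as ')' turns such a sequence into a balanced string of 8 pairs, so the count is C_8. So A = C_8 = 1430.
Rooted ordered (plane) trees on m nodes have m−1 edges and are counted by C_{m−1}; m = 8 gives C_7. So B = C_7 = 429.
A − B = 1430 − 429 = 1001.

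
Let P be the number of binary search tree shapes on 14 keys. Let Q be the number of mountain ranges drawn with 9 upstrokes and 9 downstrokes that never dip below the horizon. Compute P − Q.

2669578

There are C_n binary search tree shapes on n keys; with n = 14 that is C_14. So P = C_14 = 2674440.
Paths of 9 up- and 9 down-steps that never dip below the axis are Dyck paths; their count is C_9. So Q = C_9 = 4862.
P − Q = 2674440 − 4862 = 2669578.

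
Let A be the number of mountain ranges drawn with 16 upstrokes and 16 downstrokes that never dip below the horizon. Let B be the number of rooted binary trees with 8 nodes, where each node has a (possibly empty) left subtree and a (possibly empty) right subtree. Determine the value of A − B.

35356240

A Dyck path with 16 up-steps and 16 down-steps has semilength 16, so there are C_16 of them. So A = C_16 = 35357670.
Binary trees (left/right distinguished) on n nodes are counted by C_n; here n = 8. So B = C_8 = 1430.
A − B = 35357670 − 1430 = 35356240.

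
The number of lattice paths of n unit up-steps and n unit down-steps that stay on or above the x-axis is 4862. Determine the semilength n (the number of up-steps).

Dyck paths of semilength n are counted by C_n. Since C_9 = 4862, the index is 9.

9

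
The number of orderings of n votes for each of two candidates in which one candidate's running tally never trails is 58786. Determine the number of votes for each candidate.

11

Such ballot sequences with n votes each are counted by C_n. The Catalan number equal to 58786 is C_11.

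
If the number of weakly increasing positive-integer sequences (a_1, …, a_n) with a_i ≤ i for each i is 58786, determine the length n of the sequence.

Such sub-staircase sequences of length n are counted by C_n, and C_11 = 58786.

11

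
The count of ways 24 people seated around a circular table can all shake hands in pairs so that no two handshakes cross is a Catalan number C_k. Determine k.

With 24 = 2·12 people, non-crossing handshake pairings are non-crossing perfect matchings on a circle, counted by C_12.

12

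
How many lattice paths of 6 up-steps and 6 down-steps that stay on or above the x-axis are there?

Dyck paths of semilength n (length 2n) are counted by C_n; here n = 6.
C_6 = C_5 · 2(2·5+1)/(5+2) = 42 · 22/7 = 132.

132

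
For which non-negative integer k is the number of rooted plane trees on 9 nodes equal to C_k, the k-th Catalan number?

8

A rooted plane tree on 9 nodes has 8 edges, and such trees are counted by C_8.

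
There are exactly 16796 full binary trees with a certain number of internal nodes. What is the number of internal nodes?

Full binary trees with n internal nodes are counted by C_n; 16796 = C_10.

10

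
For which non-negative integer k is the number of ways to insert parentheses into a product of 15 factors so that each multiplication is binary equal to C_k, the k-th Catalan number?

Parenthesizations of m factors correspond to full binary trees with m leaves, counted by C_{m−1}; m = 15 gives C_14.

14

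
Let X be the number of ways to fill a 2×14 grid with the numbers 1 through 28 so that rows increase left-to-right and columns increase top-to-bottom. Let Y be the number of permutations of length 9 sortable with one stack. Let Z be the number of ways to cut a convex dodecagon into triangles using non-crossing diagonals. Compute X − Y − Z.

Standard Young tableaux of shape 2×n are counted by C_n; here n = 14. So X = C_14 = 2674440.
By Knuth's characterisation, the stack-sortable permutations of length 9 are the 231-avoiders, numbering C_9. So Y = C_9 = 4862.
A convex 12-gon is triangulated into 10 triangles, and the number of such triangulations is the Catalan number C_{12−2} = C_10. So Z = C_10 = 16796.
X − Y − Z = 2674440 − 4862 − 16796 = 2652782.

2652782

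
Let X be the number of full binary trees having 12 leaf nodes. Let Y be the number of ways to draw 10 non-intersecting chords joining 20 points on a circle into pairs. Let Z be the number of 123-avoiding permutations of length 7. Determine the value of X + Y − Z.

75153

Full binary trees with 12 leaves have 12−1 = 11 internal nodes, so there are C_11 of them. So X = C_11 = 58786.
Pairing 20 circle points by 10 non-crossing chords gives C_10 matchings. So Y = C_10 = 16796.
Permutations of [n] avoiding any single length-3 pattern are counted by C_n; here n = 7. So Z = C_7 = 429.
X + Y − Z = 58786 + 16796 − 429 = 75153.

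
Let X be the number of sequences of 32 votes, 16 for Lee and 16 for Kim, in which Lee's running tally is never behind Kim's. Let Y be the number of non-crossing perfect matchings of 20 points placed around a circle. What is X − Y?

Ballot sequences with n votes each where one side never trails are Dyck words, counted by C_n; here n = 16. So X = C_16 = 35357670.
Non-crossing perfect matchings of 2n points on a circle are counted by C_n; with 20 points, n = 10. So Y = C_10 = 16796.
X − Y = 35357670 − 16796 = 35340874.

35340874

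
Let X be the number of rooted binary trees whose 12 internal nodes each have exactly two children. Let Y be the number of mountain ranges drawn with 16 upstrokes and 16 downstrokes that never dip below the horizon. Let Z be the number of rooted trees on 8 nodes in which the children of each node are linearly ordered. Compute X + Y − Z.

35565253

The number of full binary trees on 12 internal nodes is the Catalan number C_12. So X = C_12 = 208012.
Paths of 16 up- and 16 down-steps that never dip below the axis are Dyck paths; their count is C_16. So Y = C_16 = 35357670.
Rooted ordered (plane) trees on m nodes have m−1 edges and are counted by C_{m−1}; m = 8 gives C_7. So Z = C_7 = 429.
X + Y − Z = 208012 + 35357670 − 429 = 35565253.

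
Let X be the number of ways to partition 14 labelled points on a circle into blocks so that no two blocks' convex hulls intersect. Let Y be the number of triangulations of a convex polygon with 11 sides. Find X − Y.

2669578

Non-crossing partitions of an n-element set are counted by C_n; here n = 14. So X = C_14 = 2674440.
Triangulations of a convex m-gon are counted by C_{m−2}; with m = 11 this is C_9. So Y = C_9 = 4862.
X − Y = 2674440 − 4862 = 2669578.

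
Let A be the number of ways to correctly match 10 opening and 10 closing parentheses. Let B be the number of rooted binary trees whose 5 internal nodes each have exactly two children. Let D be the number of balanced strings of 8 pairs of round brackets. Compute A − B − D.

Balanced strings of n pairs of brackets are counted by C_n; here n = 10. So A = C_10 = 16796.
The number of full binary trees on 5 internal nodes is the Catalan number C_5. So B = C_5 = 42.
With 8 pairs the number of balanced bracket strings is the Catalan number C_8. So D = C_8 = 1430.
A − B − D = 16796 − 42 − 1430 = 15324.

15324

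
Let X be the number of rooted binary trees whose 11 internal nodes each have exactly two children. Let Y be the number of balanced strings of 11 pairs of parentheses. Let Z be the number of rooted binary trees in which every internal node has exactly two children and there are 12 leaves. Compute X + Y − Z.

58786

The number of full binary trees on 11 internal nodes is the Catalan number C_11. So X = C_11 = 58786.
With 11 pairs the number of balanced bracket strings is the Catalan number C_11. So Y = C_11 = 58786.
A full binary tree with L leaves has L−1 internal nodes and is counted by C_{L−1}; L = 12 gives C_11. So Z = C_11 = 58786.
X + Y − Z = 58786 + 58786 − 58786 = 58786.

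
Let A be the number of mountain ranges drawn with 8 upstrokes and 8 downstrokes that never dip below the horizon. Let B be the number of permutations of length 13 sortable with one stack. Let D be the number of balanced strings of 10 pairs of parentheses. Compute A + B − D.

727534

A Dyck path with 8 up-steps and 8 down-steps has semilength 8, so there are C_8 of them. So A = C_8 = 1430.
Stack-sortable permutations are exactly the 231-avoiding ones, counted by C_n; here n = 13. So B = C_13 = 742900.
Balanced strings of n pairs of brackets are counted by C_n; here n = 10. So D = C_10 = 16796.
A + B − D = 1430 + 742900 − 16796 = 727534.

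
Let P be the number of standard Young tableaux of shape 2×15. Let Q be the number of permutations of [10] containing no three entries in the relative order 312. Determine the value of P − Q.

By the hook-length formula (or a Dyck-path bijection), SYT of shape 2×15 number C_15. So P = C_15 = 9694845.
For any fixed pattern of length 3, the pattern-avoiding permutations of [10] number C_10. So Q = C_10 = 16796.
P − Q = 9694845 − 16796 = 9678049.

9678049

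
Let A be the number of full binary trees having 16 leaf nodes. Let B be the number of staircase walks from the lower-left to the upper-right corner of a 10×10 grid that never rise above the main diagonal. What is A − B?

9678049

A full binary tree with L leaves has L−1 internal nodes and is counted by C_{L−1}; L = 16 gives C_15. So A = C_15 = 9694845.
Monotone paths in an n×n grid that stay weakly below the diagonal are counted by C_n; here n = 10. So B = C_10 = 16796.
A − B = 9694845 − 16796 = 9678049.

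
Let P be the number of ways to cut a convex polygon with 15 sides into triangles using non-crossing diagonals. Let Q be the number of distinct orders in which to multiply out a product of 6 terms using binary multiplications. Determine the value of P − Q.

A convex 15-gon is triangulated into 13 triangles, and the number of such triangulations is the Catalan number C_{15−2} = C_13. So P = C_13 = 742900.
Bracketing 6 factors into binary products is counted by C_{6−1} = C_5. So Q = C_5 = 42.
P − Q = 742900 − 42 = 742858.

742858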